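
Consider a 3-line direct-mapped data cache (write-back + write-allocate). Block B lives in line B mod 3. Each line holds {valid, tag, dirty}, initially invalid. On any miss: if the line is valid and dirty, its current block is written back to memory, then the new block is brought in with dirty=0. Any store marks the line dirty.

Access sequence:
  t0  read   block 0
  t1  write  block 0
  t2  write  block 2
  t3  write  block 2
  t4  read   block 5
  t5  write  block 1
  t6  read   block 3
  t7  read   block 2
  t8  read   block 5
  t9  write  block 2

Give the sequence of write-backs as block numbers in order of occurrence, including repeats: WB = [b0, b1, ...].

WB = [2, 0]

  0 | R B0 → L0 miss [-]
  1 | W B0 → L0 hit [D]
  2 | W B2 → L2 miss [D]
  3 | W B2 → L2 hit [D]
  4 | R B5 → L2 miss wb→B2 [-]
  5 | W B1 → L1 miss [D]
  6 | R B3 → L0 miss wb→B0 [-]
  7 | R B2 → L2 miss [-]
  8 | R B5 → L2 miss [-]
  9 | W B2 → L2 miss [D]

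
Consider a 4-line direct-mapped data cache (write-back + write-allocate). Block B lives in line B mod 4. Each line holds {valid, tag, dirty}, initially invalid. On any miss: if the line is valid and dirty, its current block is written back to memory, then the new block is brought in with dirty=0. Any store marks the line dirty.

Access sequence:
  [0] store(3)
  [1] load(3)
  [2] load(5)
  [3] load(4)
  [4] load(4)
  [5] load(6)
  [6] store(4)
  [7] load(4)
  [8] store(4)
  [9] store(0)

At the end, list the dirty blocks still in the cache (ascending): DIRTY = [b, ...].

DIRTY = [0, 3]

0: W B3 -> L3 miss  d=D]
1: R B3 -> L3 hit  d=D]
2: R B5 -> L1 miss  d=-]
3: R B4 -> L0 miss  d=-]
4: R B4 -> L0 hit  d=-]
5: R B6 -> L2 miss  d=-]
6: W B4 -> L0 hit  d=D]
7: R B4 -> L0 hit  d=D]
8: W B4 -> L0 hit  d=D]
9: W B0 -> L0 miss wb->B4  d=D]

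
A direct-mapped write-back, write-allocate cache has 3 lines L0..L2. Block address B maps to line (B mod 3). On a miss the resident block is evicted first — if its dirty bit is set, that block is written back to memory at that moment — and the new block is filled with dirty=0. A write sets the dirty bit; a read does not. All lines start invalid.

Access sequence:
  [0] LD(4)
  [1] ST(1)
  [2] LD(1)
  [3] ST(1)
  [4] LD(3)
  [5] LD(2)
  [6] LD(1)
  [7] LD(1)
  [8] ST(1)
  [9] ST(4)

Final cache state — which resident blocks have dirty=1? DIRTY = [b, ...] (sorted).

  0 | R B4 → L1 miss [-]
  1 | W B1 → L1 miss [D]
  2 | R B1 → L1 hit [D]
  3 | W B1 → L1 hit [D]
  4 | R B3 → L0 miss [-]
  5 | R B2 → L2 miss [-]
  6 | R B1 → L1 hit [D]
  7 | R B1 → L1 hit [D]
  8 | W B1 → L1 hit [D]
  9 | W B4 → L1 miss wb→B1 [D]

DIRTY = [4]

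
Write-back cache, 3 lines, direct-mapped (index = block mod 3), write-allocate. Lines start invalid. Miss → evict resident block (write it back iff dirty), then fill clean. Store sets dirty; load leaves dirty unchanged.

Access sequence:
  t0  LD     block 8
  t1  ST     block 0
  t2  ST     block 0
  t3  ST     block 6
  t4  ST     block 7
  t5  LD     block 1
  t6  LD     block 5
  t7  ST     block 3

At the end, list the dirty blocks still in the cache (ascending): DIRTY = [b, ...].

DIRTY = [3]

0: R B8 → L2 miss [-]
1: W B0 → L0 miss [D]
2: W B0 → L0 hit [D]
3: W B6 → L0 miss wb→B0 [D]
4: W B7 → L1 miss [D]
5: R B1 → L1 miss wb→B7 [-]
6: R B5 → L2 miss [-]
7: W B3 → L0 miss wb→B6 [D]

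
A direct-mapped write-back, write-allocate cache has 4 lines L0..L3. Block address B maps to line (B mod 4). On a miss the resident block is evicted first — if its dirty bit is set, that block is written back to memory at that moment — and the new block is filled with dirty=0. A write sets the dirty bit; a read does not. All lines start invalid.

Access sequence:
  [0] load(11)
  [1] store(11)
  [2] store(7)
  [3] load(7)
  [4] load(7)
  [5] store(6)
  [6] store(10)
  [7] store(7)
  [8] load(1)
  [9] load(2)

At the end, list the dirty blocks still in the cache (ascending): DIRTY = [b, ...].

DIRTY = [7]

0: R B11 -> L3 miss  d=-]
1: W B11 -> L3 hit  d=D]
2: W B7 -> L3 miss wb->B11  d=D]
3: R B7 -> L3 hit  d=D]
4: R B7 -> L3 hit  d=D]
5: W B6 -> L2 miss  d=D]
6: W B10 -> L2 miss wb->B6  d=D]
7: W B7 -> L3 hit  d=D]
8: R B1 -> L1 miss  d=-]
9: R B2 -> L2 miss wb->B10  d=-]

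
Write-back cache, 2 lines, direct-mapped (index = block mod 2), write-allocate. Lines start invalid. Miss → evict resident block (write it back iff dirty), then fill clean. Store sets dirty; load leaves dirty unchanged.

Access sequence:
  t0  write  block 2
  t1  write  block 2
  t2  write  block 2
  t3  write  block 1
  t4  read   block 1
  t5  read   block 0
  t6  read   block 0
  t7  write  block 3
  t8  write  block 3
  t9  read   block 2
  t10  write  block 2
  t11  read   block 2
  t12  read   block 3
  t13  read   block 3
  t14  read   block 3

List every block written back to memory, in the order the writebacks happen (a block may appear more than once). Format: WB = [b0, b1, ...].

0: W B2 -> L0 miss  d=D]
1: W B2 -> L0 hit  d=D]
2: W B2 -> L0 hit  d=D]
3: W B1 -> L1 miss  d=D]
4: R B1 -> L1 hit  d=D]
5: R B0 -> L0 miss wb->B2  d=-]
6: R B0 -> L0 hit  d=-]
7: W B3 -> L1 miss wb->B1  d=D]
8: W B3 -> L1 hit  d=D]
9: R B2 -> L0 miss  d=-]
10: W B2 -> L0 hit  d=D]
11: R B2 -> L0 hit  d=D]
12: R B3 -> L1 hit  d=D]
13: R B3 -> L1 hit  d=D]
14: R B3 -> L1 hit  d=D]

WB = [2, 1]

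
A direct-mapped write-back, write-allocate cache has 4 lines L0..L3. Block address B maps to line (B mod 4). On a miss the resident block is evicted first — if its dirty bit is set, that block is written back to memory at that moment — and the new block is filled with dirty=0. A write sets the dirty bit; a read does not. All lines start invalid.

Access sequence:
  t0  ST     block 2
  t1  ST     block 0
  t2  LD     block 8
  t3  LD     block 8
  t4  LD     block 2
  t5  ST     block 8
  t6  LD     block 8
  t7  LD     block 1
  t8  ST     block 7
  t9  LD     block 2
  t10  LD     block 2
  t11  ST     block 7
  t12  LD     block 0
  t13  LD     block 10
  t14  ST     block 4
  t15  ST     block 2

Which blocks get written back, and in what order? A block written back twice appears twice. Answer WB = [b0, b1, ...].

WB = [0, 8, 2]

0: W B2 → L2 miss [D]
1: W B0 → L0 miss [D]
2: R B8 → L0 miss wb→B0 [-]
3: R B8 → L0 hit [-]
4: R B2 → L2 hit [D]
5: W B8 → L0 hit [D]
6: R B8 → L0 hit [D]
7: R B1 → L1 miss [-]
8: W B7 → L3 miss [D]
9: R B2 → L2 hit [D]
10: R B2 → L2 hit [D]
11: W B7 → L3 hit [D]
12: R B0 → L0 miss wb→B8 [-]
13: R B10 → L2 miss wb→B2 [-]
14: W B4 → L0 miss [D]
15: W B2 → L2 miss [D]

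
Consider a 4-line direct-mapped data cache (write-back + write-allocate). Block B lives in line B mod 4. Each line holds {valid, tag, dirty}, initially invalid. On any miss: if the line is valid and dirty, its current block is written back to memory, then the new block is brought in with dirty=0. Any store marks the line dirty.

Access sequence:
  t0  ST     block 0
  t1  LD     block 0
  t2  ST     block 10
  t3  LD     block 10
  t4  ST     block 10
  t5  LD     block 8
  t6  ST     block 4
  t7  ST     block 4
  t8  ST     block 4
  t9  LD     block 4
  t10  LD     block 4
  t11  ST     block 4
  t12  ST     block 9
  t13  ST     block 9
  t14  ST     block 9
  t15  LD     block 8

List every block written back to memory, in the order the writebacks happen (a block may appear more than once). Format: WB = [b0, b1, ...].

WB = [0, 4]

0: W B0 → L0 miss [D]
1: R B0 → L0 hit [D]
2: W B10 → L2 miss [D]
3: R B10 → L2 hit [D]
4: W B10 → L2 hit [D]
5: R B8 → L0 miss wb→B0 [-]
6: W B4 → L0 miss [D]
7: W B4 → L0 hit [D]
8: W B4 → L0 hit [D]
9: R B4 → L0 hit [D]
10: R B4 → L0 hit [D]
11: W B4 → L0 hit [D]
12: W B9 → L1 miss [D]
13: W B9 → L1 hit [D]
14: W B9 → L1 hit [D]
15: R B8 → L0 miss wb→B4 [-]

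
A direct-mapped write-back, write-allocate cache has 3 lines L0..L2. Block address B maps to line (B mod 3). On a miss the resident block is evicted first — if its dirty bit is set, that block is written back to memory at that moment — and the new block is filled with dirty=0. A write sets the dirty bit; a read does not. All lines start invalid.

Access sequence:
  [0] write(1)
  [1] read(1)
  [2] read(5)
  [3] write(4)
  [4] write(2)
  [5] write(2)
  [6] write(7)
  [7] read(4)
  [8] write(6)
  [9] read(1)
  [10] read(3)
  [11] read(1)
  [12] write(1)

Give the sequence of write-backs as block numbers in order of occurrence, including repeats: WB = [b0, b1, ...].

WB = [1, 4, 7, 6]

  0 | W B1 → L1 miss [D]
  1 | R B1 → L1 hit [D]
  2 | R B5 → L2 miss [-]
  3 | W B4 → L1 miss wb→B1 [D]
  4 | W B2 → L2 miss [D]
  5 | W B2 → L2 hit [D]
  6 | W B7 → L1 miss wb→B4 [D]
  7 | R B4 → L1 miss wb→B7 [-]
  8 | W B6 → L0 miss [D]
  9 | R B1 → L1 miss [-]
  10 | R B3 → L0 miss wb→B6 [-]
  11 | R B1 → L1 hit [-]
  12 | W B1 → L1 hit [D]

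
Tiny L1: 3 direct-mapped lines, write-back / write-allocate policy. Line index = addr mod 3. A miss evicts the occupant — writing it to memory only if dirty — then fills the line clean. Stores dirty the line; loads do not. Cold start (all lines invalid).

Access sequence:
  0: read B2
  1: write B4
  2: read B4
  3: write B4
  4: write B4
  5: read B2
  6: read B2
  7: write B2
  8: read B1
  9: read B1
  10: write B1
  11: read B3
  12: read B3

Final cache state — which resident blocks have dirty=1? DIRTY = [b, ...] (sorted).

DIRTY = [1, 2]

  0 | R B2 → L2 miss [-]
  1 | W B4 → L1 miss [D]
  2 | R B4 → L1 hit [D]
  3 | W B4 → L1 hit [D]
  4 | W B4 → L1 hit [D]
  5 | R B2 → L2 hit [-]
  6 | R B2 → L2 hit [-]
  7 | W B2 → L2 hit [D]
  8 | R B1 → L1 miss wb→B4 [-]
  9 | R B1 → L1 hit [-]
  10 | W B1 → L1 hit [D]
  11 | R B3 → L0 miss [-]
  12 | R B3 → L0 hit [-]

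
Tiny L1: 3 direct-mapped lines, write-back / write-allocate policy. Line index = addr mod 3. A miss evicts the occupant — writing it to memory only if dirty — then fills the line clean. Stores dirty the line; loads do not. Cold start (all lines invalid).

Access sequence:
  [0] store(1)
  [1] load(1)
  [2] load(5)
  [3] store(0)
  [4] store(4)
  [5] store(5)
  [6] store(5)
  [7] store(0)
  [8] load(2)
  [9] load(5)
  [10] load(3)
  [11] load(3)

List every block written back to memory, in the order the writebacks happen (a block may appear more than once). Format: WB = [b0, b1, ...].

0: W B1 -> L1 miss  d=D]
1: R B1 -> L1 hit  d=D]
2: R B5 -> L2 miss  d=-]
3: W B0 -> L0 miss  d=D]
4: W B4 -> L1 miss wb->B1  d=D]
5: W B5 -> L2 hit  d=D]
6: W B5 -> L2 hit  d=D]
7: W B0 -> L0 hit  d=D]
8: R B2 -> L2 miss wb->B5  d=-]
9: R B5 -> L2 miss  d=-]
10: R B3 -> L0 miss wb->B0  d=-]
11: R B3 -> L0 hit  d=-]

WB = [1, 5, 0]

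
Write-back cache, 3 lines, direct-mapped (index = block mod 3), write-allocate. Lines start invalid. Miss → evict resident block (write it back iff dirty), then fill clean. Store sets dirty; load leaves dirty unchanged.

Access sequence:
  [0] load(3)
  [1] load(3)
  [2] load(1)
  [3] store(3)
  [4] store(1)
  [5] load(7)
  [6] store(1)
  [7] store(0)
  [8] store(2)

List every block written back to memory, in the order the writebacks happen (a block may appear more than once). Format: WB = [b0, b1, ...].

  0 | R B3 → L0 miss [-]
  1 | R B3 → L0 hit [-]
  2 | R B1 → L1 miss [-]
  3 | W B3 → L0 hit [D]
  4 | W B1 → L1 hit [D]
  5 | R B7 → L1 miss wb→B1 [-]
  6 | W B1 → L1 miss [D]
  7 | W B0 → L0 miss wb→B3 [D]
  8 | W B2 → L2 miss [D]

WB = [1, 3]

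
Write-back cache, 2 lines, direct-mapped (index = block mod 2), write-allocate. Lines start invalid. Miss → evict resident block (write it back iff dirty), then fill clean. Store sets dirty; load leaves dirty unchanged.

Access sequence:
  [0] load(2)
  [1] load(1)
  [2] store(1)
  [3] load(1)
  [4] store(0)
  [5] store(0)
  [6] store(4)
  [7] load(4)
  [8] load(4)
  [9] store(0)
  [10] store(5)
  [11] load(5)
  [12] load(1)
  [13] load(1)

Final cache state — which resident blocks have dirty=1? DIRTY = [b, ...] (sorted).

0: R B2 -> L0 miss  d=-]
1: R B1 -> L1 miss  d=-]
2: W B1 -> L1 hit  d=D]
3: R B1 -> L1 hit  d=D]
4: W B0 -> L0 miss  d=D]
5: W B0 -> L0 hit  d=D]
6: W B4 -> L0 miss wb->B0  d=D]
7: R B4 -> L0 hit  d=D]
8: R B4 -> L0 hit  d=D]
9: W B0 -> L0 miss wb->B4  d=D]
10: W B5 -> L1 miss wb->B1  d=D]
11: R B5 -> L1 hit  d=D]
12: R B1 -> L1 miss wb->B5  d=-]
13: R B1 -> L1 hit  d=-]

DIRTY = [0]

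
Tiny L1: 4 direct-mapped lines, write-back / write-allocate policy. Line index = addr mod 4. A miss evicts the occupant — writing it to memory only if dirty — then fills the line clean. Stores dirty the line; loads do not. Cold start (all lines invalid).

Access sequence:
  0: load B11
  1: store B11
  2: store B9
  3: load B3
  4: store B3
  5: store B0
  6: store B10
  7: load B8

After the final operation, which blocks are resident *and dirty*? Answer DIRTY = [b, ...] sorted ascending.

DIRTY = [3, 9, 10]

0: R B11 -> L3 miss  d=-]
1: W B11 -> L3 hit  d=D]
2: W B9 -> L1 miss  d=D]
3: R B3 -> L3 miss wb->B11  d=-]
4: W B3 -> L3 hit  d=D]
5: W B0 -> L0 miss  d=D]
6: W B10 -> L2 miss  d=D]
7: R B8 -> L0 miss wb->B0  d=-]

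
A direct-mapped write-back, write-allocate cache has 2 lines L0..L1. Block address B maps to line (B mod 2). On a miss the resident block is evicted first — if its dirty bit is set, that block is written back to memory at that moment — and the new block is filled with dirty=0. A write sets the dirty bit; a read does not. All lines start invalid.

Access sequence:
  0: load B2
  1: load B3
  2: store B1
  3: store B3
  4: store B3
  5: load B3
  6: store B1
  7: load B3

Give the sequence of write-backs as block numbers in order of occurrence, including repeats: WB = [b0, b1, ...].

  0 | R B2 → L0 miss [-]
  1 | R B3 → L1 miss [-]
  2 | W B1 → L1 miss [D]
  3 | W B3 → L1 miss wb→B1 [D]
  4 | W B3 → L1 hit [D]
  5 | R B3 → L1 hit [D]
  6 | W B1 → L1 miss wb→B3 [D]
  7 | R B3 → L1 miss wb→B1 [-]

WB = [1, 3, 1]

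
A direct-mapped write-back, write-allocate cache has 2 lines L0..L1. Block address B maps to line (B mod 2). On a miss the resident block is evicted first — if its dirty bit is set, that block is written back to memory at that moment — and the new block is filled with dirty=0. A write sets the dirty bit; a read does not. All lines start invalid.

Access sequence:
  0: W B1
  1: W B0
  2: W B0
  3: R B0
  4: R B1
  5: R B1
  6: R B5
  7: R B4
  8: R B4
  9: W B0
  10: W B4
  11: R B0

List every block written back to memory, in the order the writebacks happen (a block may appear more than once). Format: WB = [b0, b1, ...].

0: W B1 → L1 miss [D]
1: W B0 → L0 miss [D]
2: W B0 → L0 hit [D]
3: R B0 → L0 hit [D]
4: R B1 → L1 hit [D]
5: R B1 → L1 hit [D]
6: R B5 → L1 miss wb→B1 [-]
7: R B4 → L0 miss wb→B0 [-]
8: R B4 → L0 hit [-]
9: W B0 → L0 miss [D]
10: W B4 → L0 miss wb→B0 [D]
11: R B0 → L0 miss wb→B4 [-]

WB = [1, 0, 0, 4]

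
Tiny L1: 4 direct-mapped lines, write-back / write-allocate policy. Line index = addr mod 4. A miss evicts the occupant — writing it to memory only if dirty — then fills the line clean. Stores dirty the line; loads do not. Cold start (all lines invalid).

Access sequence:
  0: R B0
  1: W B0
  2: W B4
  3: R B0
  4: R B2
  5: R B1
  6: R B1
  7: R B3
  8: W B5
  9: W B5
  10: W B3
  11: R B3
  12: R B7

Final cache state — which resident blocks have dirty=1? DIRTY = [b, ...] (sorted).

0: R B0 → L0 miss [-]
1: W B0 → L0 hit [D]
2: W B4 → L0 miss wb→B0 [D]
3: R B0 → L0 miss wb→B4 [-]
4: R B2 → L2 miss [-]
5: R B1 → L1 miss [-]
6: R B1 → L1 hit [-]
7: R B3 → L3 miss [-]
8: W B5 → L1 miss [D]
9: W B5 → L1 hit [D]
10: W B3 → L3 hit [D]
11: R B3 → L3 hit [D]
12: R B7 → L3 miss wb→B3 [-]

DIRTY = [5]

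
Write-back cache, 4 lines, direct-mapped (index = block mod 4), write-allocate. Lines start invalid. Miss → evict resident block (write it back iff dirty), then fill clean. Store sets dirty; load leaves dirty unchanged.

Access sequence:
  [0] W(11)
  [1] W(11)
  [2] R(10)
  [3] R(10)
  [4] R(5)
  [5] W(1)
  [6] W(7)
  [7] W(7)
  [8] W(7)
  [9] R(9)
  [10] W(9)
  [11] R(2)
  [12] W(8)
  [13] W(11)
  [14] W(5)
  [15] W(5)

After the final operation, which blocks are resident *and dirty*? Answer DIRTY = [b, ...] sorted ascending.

0: W B11 -> L3 miss  d=D]
1: W B11 -> L3 hit  d=D]
2: R B10 -> L2 miss  d=-]
3: R B10 -> L2 hit  d=-]
4: R B5 -> L1 miss  d=-]
5: W B1 -> L1 miss  d=D]
6: W B7 -> L3 miss wb->B11  d=D]
7: W B7 -> L3 hit  d=D]
8: W B7 -> L3 hit  d=D]
9: R B9 -> L1 miss wb->B1  d=-]
10: W B9 -> L1 hit  d=D]
11: R B2 -> L2 miss  d=-]
12: W B8 -> L0 miss  d=D]
13: W B11 -> L3 miss wb->B7  d=D]
14: W B5 -> L1 miss wb->B9  d=D]
15: W B5 -> L1 hit  d=D]

DIRTY = [5, 8, 11]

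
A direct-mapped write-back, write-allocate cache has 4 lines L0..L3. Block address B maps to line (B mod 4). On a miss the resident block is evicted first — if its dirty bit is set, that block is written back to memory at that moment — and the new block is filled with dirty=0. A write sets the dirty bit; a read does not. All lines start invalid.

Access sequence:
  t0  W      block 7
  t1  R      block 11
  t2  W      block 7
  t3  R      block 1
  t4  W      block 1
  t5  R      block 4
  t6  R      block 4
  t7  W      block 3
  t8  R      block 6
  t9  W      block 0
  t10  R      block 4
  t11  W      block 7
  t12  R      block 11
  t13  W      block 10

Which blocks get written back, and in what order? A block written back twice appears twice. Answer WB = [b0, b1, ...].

WB = [7, 7, 0, 3, 7]

0: W B7 → L3 miss [D]
1: R B11 → L3 miss wb→B7 [-]
2: W B7 → L3 miss [D]
3: R B1 → L1 miss [-]
4: W B1 → L1 hit [D]
5: R B4 → L0 miss [-]
6: R B4 → L0 hit [-]
7: W B3 → L3 miss wb→B7 [D]
8: R B6 → L2 miss [-]
9: W B0 → L0 miss [D]
10: R B4 → L0 miss wb→B0 [-]
11: W B7 → L3 miss wb→B3 [D]
12: R B11 → L3 miss wb→B7 [-]
13: W B10 → L2 miss [D]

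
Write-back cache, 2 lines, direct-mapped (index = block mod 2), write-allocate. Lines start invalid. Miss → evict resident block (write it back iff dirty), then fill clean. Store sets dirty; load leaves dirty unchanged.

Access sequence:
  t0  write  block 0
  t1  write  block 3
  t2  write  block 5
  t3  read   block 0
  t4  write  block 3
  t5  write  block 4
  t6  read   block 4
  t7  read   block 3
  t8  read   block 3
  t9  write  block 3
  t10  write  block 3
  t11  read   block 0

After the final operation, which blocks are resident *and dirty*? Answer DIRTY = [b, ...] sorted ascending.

0: W B0 → L0 miss [D]
1: W B3 → L1 miss [D]
2: W B5 → L1 miss wb→B3 [D]
3: R B0 → L0 hit [D]
4: W B3 → L1 miss wb→B5 [D]
5: W B4 → L0 miss wb→B0 [D]
6: R B4 → L0 hit [D]
7: R B3 → L1 hit [D]
8: R B3 → L1 hit [D]
9: W B3 → L1 hit [D]
10: W B3 → L1 hit [D]
11: R B0 → L0 miss wb→B4 [-]

DIRTY = [3]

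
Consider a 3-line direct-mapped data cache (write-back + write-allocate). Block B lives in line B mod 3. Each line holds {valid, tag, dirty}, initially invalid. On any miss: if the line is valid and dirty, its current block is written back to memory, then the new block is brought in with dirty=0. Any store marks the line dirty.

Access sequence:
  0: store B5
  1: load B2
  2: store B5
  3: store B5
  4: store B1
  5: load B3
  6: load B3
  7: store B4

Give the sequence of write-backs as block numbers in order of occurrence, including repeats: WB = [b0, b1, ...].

WB = [5, 1]

0: W B5 → L2 miss [D]
1: R B2 → L2 miss wb→B5 [-]
2: W B5 → L2 miss [D]
3: W B5 → L2 hit [D]
4: W B1 → L1 miss [D]
5: R B3 → L0 miss [-]
6: R B3 → L0 hit [-]
7: W B4 → L1 miss wb→B1 [D]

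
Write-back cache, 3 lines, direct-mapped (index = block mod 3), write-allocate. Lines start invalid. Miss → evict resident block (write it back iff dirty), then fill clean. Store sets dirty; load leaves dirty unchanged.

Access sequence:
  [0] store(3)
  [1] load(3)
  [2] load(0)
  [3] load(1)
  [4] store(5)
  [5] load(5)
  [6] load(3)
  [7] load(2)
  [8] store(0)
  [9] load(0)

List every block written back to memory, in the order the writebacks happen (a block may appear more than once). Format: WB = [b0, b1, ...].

0: W B3 -> L0 miss  d=D]
1: R B3 -> L0 hit  d=D]
2: R B0 -> L0 miss wb->B3  d=-]
3: R B1 -> L1 miss  d=-]
4: W B5 -> L2 miss  d=D]
5: R B5 -> L2 hit  d=D]
6: R B3 -> L0 miss  d=-]
7: R B2 -> L2 miss wb->B5  d=-]
8: W B0 -> L0 miss  d=D]
9: R B0 -> L0 hit  d=D]

WB = [3, 5]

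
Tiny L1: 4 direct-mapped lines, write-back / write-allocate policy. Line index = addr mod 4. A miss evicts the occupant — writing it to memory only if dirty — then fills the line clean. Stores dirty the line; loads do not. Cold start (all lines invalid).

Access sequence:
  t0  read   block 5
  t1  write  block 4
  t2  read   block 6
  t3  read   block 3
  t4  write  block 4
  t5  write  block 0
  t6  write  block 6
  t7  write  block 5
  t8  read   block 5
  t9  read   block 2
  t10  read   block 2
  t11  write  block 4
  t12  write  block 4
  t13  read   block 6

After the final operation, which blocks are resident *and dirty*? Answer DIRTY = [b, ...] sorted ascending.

DIRTY = [4, 5]

0: R B5 -> L1 miss  d=-]
1: W B4 -> L0 miss  d=D]
2: R B6 -> L2 miss  d=-]
3: R B3 -> L3 miss  d=-]
4: W B4 -> L0 hit  d=D]
5: W B0 -> L0 miss wb->B4  d=D]
6: W B6 -> L2 hit  d=D]
7: W B5 -> L1 hit  d=D]
8: R B5 -> L1 hit  d=D]
9: R B2 -> L2 miss wb->B6  d=-]
10: R B2 -> L2 hit  d=-]
11: W B4 -> L0 miss wb->B0  d=D]
12: W B4 -> L0 hit  d=D]
13: R B6 -> L2 miss  d=-]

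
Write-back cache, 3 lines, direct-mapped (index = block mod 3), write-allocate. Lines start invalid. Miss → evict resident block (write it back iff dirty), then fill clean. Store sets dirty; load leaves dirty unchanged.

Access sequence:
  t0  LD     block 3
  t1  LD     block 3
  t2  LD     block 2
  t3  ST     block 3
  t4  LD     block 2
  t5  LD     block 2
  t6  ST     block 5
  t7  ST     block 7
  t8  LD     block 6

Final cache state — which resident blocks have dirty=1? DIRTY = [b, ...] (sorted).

0: R B3 -> L0 miss  d=-]
1: R B3 -> L0 hit  d=-]
2: R B2 -> L2 miss  d=-]
3: W B3 -> L0 hit  d=D]
4: R B2 -> L2 hit  d=-]
5: R B2 -> L2 hit  d=-]
6: W B5 -> L2 miss  d=D]
7: W B7 -> L1 miss  d=D]
8: R B6 -> L0 miss wb->B3  d=-]

DIRTY = [5, 7]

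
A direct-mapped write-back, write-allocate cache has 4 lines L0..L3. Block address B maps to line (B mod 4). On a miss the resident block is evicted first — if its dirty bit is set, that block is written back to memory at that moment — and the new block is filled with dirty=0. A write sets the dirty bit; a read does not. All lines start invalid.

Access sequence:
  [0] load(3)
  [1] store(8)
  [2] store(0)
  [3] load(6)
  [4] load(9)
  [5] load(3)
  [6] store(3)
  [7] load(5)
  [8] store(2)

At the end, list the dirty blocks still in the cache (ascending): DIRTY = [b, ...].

0: R B3 -> L3 miss  d=-]
1: W B8 -> L0 miss  d=D]
2: W B0 -> L0 miss wb->B8  d=D]
3: R B6 -> L2 miss  d=-]
4: R B9 -> L1 miss  d=-]
5: R B3 -> L3 hit  d=-]
6: W B3 -> L3 hit  d=D]
7: R B5 -> L1 miss  d=-]
8: W B2 -> L2 miss  d=D]

DIRTY = [0, 2, 3]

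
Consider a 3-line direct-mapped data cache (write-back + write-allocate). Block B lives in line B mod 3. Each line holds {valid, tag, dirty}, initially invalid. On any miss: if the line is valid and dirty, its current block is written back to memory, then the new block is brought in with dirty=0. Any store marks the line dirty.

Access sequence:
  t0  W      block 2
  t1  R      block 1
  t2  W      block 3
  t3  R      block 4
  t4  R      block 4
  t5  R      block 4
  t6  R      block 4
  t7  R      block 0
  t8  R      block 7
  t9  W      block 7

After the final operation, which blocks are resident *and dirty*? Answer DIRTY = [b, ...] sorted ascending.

DIRTY = [2, 7]

0: W B2 -> L2 miss  d=D]
1: R B1 -> L1 miss  d=-]
2: W B3 -> L0 miss  d=D]
3: R B4 -> L1 miss  d=-]
4: R B4 -> L1 hit  d=-]
5: R B4 -> L1 hit  d=-]
6: R B4 -> L1 hit  d=-]
7: R B0 -> L0 miss wb->B3  d=-]
8: R B7 -> L1 miss  d=-]
9: W B7 -> L1 hit  d=D]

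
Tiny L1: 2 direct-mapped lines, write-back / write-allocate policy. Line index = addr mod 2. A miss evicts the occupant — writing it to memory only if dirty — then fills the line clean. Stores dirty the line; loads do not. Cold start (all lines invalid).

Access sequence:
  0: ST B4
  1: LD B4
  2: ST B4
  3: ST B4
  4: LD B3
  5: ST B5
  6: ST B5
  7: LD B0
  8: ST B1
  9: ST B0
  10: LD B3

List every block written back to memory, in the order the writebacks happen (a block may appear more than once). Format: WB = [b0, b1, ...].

WB = [4, 5, 1]

0: W B4 -> L0 miss  d=D]
1: R B4 -> L0 hit  d=D]
2: W B4 -> L0 hit  d=D]
3: W B4 -> L0 hit  d=D]
4: R B3 -> L1 miss  d=-]
5: W B5 -> L1 miss  d=D]
6: W B5 -> L1 hit  d=D]
7: R B0 -> L0 miss wb->B4  d=-]
8: W B1 -> L1 miss wb->B5  d=D]
9: W B0 -> L0 hit  d=D]
10: R B3 -> L1 miss wb->B1  d=-]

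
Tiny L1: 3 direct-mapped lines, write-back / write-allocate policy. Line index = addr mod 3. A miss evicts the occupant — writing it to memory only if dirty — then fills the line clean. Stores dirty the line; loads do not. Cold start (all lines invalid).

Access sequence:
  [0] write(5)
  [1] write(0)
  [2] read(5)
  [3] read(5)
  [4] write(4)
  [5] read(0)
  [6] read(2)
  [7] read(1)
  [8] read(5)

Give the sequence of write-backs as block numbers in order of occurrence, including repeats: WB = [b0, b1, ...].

  0 | W B5 → L2 miss [D]
  1 | W B0 → L0 miss [D]
  2 | R B5 → L2 hit [D]
  3 | R B5 → L2 hit [D]
  4 | W B4 → L1 miss [D]
  5 | R B0 → L0 hit [D]
  6 | R B2 → L2 miss wb→B5 [-]
  7 | R B1 → L1 miss wb→B4 [-]
  8 | R B5 → L2 miss [-]

WB = [5, 4]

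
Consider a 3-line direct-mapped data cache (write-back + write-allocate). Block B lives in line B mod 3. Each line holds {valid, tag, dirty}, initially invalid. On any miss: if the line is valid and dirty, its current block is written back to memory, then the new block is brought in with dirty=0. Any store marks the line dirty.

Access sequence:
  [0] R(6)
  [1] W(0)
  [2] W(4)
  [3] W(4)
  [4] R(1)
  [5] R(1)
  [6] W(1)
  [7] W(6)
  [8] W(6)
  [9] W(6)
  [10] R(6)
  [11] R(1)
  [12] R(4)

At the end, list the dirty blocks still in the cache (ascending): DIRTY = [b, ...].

0: R B6 -> L0 miss  d=-]
1: W B0 -> L0 miss  d=D]
2: W B4 -> L1 miss  d=D]
3: W B4 -> L1 hit  d=D]
4: R B1 -> L1 miss wb->B4  d=-]
5: R B1 -> L1 hit  d=-]
6: W B1 -> L1 hit  d=D]
7: W B6 -> L0 miss wb->B0  d=D]
8: W B6 -> L0 hit  d=D]
9: W B6 -> L0 hit  d=D]
10: R B6 -> L0 hit  d=D]
11: R B1 -> L1 hit  d=D]
12: R B4 -> L1 miss wb->B1  d=-]

DIRTY = [6]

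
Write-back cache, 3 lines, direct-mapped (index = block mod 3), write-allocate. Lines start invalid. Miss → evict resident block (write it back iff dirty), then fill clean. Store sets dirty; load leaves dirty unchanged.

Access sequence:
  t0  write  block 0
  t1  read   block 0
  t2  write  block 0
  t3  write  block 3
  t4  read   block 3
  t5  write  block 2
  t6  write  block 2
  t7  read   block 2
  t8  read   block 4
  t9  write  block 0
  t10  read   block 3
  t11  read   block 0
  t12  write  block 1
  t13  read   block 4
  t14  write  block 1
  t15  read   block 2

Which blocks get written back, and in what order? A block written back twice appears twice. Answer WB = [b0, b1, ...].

  0 | W B0 → L0 miss [D]
  1 | R B0 → L0 hit [D]
  2 | W B0 → L0 hit [D]
  3 | W B3 → L0 miss wb→B0 [D]
  4 | R B3 → L0 hit [D]
  5 | W B2 → L2 miss [D]
  6 | W B2 → L2 hit [D]
  7 | R B2 → L2 hit [D]
  8 | R B4 → L1 miss [-]
  9 | W B0 → L0 miss wb→B3 [D]
  10 | R B3 → L0 miss wb→B0 [-]
  11 | R B0 → L0 miss [-]
  12 | W B1 → L1 miss [D]
  13 | R B4 → L1 miss wb→B1 [-]
  14 | W B1 → L1 miss [D]
  15 | R B2 → L2 hit [D]

WB = [0, 3, 0, 1]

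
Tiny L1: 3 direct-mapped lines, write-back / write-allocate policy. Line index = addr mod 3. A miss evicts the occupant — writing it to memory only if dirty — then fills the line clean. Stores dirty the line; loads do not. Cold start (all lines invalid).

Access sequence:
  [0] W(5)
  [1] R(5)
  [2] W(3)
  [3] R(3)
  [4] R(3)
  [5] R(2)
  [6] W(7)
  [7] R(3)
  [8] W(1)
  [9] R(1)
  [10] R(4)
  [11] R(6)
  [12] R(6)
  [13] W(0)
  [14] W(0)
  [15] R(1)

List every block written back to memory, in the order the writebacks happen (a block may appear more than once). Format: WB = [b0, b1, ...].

WB = [5, 7, 1, 3]

0: W B5 → L2 miss [D]
1: R B5 → L2 hit [D]
2: W B3 → L0 miss [D]
3: R B3 → L0 hit [D]
4: R B3 → L0 hit [D]
5: R B2 → L2 miss wb→B5 [-]
6: W B7 → L1 miss [D]
7: R B3 → L0 hit [D]
8: W B1 → L1 miss wb→B7 [D]
9: R B1 → L1 hit [D]
10: R B4 → L1 miss wb→B1 [-]
11: R B6 → L0 miss wb→B3 [-]
12: R B6 → L0 hit [-]
13: W B0 → L0 miss [D]
14: W B0 → L0 hit [D]
15: R B1 → L1 miss [-]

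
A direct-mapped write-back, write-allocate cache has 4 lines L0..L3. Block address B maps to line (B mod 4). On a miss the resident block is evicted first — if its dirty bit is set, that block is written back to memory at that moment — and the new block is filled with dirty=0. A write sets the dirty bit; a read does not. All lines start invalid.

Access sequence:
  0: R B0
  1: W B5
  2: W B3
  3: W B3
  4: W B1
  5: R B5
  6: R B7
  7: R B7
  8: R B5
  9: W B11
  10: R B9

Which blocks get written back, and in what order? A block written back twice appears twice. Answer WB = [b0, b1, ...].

  0 | R B0 → L0 miss [-]
  1 | W B5 → L1 miss [D]
  2 | W B3 → L3 miss [D]
  3 | W B3 → L3 hit [D]
  4 | W B1 → L1 miss wb→B5 [D]
  5 | R B5 → L1 miss wb→B1 [-]
  6 | R B7 → L3 miss wb→B3 [-]
  7 | R B7 → L3 hit [-]
  8 | R B5 → L1 hit [-]
  9 | W B11 → L3 miss [D]
  10 | R B9 → L1 miss [-]

WB = [5, 1, 3]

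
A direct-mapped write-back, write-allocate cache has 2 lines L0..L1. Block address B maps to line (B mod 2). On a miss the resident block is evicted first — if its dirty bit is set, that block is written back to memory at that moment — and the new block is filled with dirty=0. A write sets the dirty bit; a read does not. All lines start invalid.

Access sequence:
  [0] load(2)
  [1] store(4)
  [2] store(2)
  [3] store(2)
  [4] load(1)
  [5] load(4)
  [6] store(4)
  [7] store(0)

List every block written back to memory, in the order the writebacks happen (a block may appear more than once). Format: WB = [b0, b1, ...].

  0 | R B2 → L0 miss [-]
  1 | W B4 → L0 miss [D]
  2 | W B2 → L0 miss wb→B4 [D]
  3 | W B2 → L0 hit [D]
  4 | R B1 → L1 miss [-]
  5 | R B4 → L0 miss wb→B2 [-]
  6 | W B4 → L0 hit [D]
  7 | W B0 → L0 miss wb→B4 [D]

WB = [4, 2, 4]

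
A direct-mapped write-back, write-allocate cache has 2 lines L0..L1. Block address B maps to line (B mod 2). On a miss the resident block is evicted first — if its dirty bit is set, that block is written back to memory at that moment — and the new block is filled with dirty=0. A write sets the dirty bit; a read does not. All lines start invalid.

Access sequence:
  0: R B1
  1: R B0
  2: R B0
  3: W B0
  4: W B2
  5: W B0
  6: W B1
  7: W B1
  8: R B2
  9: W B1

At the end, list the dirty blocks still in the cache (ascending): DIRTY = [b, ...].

DIRTY = [1]

  0 | R B1 → L1 miss [-]
  1 | R B0 → L0 miss [-]
  2 | R B0 → L0 hit [-]
  3 | W B0 → L0 hit [D]
  4 | W B2 → L0 miss wb→B0 [D]
  5 | W B0 → L0 miss wb→B2 [D]
  6 | W B1 → L1 hit [D]
  7 | W B1 → L1 hit [D]
  8 | R B2 → L0 miss wb→B0 [-]
  9 | W B1 → L1 hit [D]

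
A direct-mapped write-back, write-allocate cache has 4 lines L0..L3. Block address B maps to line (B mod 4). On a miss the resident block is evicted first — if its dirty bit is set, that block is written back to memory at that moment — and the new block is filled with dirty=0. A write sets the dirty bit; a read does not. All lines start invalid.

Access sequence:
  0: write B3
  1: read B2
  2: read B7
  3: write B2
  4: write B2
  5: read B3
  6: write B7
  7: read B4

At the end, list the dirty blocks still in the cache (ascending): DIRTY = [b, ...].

0: W B3 -> L3 miss  d=D]
1: R B2 -> L2 miss  d=-]
2: R B7 -> L3 miss wb->B3  d=-]
3: W B2 -> L2 hit  d=D]
4: W B2 -> L2 hit  d=D]
5: R B3 -> L3 miss  d=-]
6: W B7 -> L3 miss  d=D]
7: R B4 -> L0 miss  d=-]

DIRTY = [2, 7]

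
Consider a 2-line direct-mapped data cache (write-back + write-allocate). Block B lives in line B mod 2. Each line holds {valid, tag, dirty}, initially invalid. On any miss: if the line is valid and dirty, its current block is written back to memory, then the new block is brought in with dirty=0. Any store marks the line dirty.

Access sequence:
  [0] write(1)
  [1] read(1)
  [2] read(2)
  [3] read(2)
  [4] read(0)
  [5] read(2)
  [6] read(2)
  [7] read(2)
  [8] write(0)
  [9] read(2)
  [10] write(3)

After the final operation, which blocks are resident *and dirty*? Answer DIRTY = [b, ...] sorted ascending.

0: W B1 → L1 miss [D]
1: R B1 → L1 hit [D]
2: R B2 → L0 miss [-]
3: R B2 → L0 hit [-]
4: R B0 → L0 miss [-]
5: R B2 → L0 miss [-]
6: R B2 → L0 hit [-]
7: R B2 → L0 hit [-]
8: W B0 → L0 miss [D]
9: R B2 → L0 miss wb→B0 [-]
10: W B3 → L1 miss wb→B1 [D]

DIRTY = [3]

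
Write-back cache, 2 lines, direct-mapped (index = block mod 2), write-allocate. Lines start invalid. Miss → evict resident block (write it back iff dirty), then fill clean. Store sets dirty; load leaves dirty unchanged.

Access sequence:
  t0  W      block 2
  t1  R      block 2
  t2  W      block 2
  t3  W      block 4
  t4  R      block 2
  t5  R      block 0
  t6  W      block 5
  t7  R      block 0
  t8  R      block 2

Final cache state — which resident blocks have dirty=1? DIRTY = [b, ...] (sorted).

0: W B2 → L0 miss [D]
1: R B2 → L0 hit [D]
2: W B2 → L0 hit [D]
3: W B4 → L0 miss wb→B2 [D]
4: R B2 → L0 miss wb→B4 [-]
5: R B0 → L0 miss [-]
6: W B5 → L1 miss [D]
7: R B0 → L0 hit [-]
8: R B2 → L0 miss [-]

DIRTY = [5]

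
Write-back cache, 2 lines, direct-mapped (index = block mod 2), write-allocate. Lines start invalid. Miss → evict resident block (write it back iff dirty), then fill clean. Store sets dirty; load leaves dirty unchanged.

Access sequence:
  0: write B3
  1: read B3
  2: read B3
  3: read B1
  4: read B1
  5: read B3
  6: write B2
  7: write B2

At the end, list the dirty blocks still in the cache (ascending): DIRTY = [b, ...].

DIRTY = [2]

0: W B3 -> L1 miss  d=D]
1: R B3 -> L1 hit  d=D]
2: R B3 -> L1 hit  d=D]
3: R B1 -> L1 miss wb->B3  d=-]
4: R B1 -> L1 hit  d=-]
5: R B3 -> L1 miss  d=-]
6: W B2 -> L0 miss  d=D]
7: W B2 -> L0 hit  d=D]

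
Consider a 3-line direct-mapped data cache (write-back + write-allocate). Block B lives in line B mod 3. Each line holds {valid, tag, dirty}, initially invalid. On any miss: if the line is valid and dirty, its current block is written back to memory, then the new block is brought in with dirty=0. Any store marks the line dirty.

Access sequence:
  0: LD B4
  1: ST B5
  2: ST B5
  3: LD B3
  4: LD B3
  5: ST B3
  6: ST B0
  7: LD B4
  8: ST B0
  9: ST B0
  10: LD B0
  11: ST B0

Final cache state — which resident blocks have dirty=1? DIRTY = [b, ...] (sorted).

DIRTY = [0, 5]

0: R B4 → L1 miss [-]
1: W B5 → L2 miss [D]
2: W B5 → L2 hit [D]
3: R B3 → L0 miss [-]
4: R B3 → L0 hit [-]
5: W B3 → L0 hit [D]
6: W B0 → L0 miss wb→B3 [D]
7: R B4 → L1 hit [-]
8: W B0 → L0 hit [D]
9: W B0 → L0 hit [D]
10: R B0 → L0 hit [D]
11: W B0 → L0 hit [D]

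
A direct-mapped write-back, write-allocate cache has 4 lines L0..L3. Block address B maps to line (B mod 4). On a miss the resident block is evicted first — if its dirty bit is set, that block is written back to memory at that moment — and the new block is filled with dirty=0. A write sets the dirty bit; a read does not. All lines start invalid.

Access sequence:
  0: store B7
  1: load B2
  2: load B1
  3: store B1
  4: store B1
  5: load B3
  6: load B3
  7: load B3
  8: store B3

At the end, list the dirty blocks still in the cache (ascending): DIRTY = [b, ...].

DIRTY = [1, 3]

0: W B7 → L3 miss [D]
1: R B2 → L2 miss [-]
2: R B1 → L1 miss [-]
3: W B1 → L1 hit [D]
4: W B1 → L1 hit [D]
5: R B3 → L3 miss wb→B7 [-]
6: R B3 → L3 hit [-]
7: R B3 → L3 hit [-]
8: W B3 → L3 hit [D]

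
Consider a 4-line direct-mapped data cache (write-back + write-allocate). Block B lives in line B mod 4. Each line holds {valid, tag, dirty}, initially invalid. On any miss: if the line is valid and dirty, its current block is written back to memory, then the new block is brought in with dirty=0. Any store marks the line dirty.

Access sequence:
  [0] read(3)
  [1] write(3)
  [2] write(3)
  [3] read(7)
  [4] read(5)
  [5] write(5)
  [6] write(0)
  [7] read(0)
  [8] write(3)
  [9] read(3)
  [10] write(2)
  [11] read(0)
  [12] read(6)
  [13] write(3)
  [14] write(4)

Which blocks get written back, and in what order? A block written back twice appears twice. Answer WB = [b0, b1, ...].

WB = [3, 2, 0]

0: R B3 -> L3 miss  d=-]
1: W B3 -> L3 hit  d=D]
2: W B3 -> L3 hit  d=D]
3: R B7 -> L3 miss wb->B3  d=-]
4: R B5 -> L1 miss  d=-]
5: W B5 -> L1 hit  d=D]
6: W B0 -> L0 miss  d=D]
7: R B0 -> L0 hit  d=D]
8: W B3 -> L3 miss  d=D]
9: R B3 -> L3 hit  d=D]
10: W B2 -> L2 miss  d=D]
11: R B0 -> L0 hit  d=D]
12: R B6 -> L2 miss wb->B2  d=-]
13: W B3 -> L3 hit  d=D]
14: W B4 -> L0 miss wb->B0  d=D]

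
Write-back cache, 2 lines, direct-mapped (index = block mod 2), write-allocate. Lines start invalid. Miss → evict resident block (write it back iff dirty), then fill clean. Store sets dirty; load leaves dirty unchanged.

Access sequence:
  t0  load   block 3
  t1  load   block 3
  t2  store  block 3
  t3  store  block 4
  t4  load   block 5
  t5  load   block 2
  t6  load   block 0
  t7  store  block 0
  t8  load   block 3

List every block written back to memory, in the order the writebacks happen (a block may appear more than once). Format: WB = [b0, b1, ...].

  0 | R B3 → L1 miss [-]
  1 | R B3 → L1 hit [-]
  2 | W B3 → L1 hit [D]
  3 | W B4 → L0 miss [D]
  4 | R B5 → L1 miss wb→B3 [-]
  5 | R B2 → L0 miss wb→B4 [-]
  6 | R B0 → L0 miss [-]
  7 | W B0 → L0 hit [D]
  8 | R B3 → L1 miss [-]

WB = [3, 4]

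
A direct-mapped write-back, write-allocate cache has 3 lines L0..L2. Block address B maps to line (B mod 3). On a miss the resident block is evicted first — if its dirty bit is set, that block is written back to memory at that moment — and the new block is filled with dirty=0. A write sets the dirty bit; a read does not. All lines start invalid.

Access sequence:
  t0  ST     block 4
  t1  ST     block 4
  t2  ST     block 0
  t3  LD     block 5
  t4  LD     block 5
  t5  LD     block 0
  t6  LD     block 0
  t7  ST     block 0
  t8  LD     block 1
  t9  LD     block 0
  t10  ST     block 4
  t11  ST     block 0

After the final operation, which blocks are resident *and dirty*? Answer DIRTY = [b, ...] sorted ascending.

DIRTY = [0, 4]

0: W B4 -> L1 miss  d=D]
1: W B4 -> L1 hit  d=D]
2: W B0 -> L0 miss  d=D]
3: R B5 -> L2 miss  d=-]
4: R B5 -> L2 hit  d=-]
5: R B0 -> L0 hit  d=D]
6: R B0 -> L0 hit  d=D]
7: W B0 -> L0 hit  d=D]
8: R B1 -> L1 miss wb->B4  d=-]
9: R B0 -> L0 hit  d=D]
10: W B4 -> L1 miss  d=D]
11: W B0 -> L0 hit  d=D]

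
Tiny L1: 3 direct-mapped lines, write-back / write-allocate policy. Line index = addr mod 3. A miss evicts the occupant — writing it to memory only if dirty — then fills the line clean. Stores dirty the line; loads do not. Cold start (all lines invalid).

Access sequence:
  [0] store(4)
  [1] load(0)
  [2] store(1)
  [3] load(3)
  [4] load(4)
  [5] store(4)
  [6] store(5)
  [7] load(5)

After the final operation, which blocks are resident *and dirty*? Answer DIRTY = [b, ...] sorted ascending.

0: W B4 → L1 miss [D]
1: R B0 → L0 miss [-]
2: W B1 → L1 miss wb→B4 [D]
3: R B3 → L0 miss [-]
4: R B4 → L1 miss wb→B1 [-]
5: W B4 → L1 hit [D]
6: W B5 → L2 miss [D]
7: R B5 → L2 hit [D]

DIRTY = [4, 5]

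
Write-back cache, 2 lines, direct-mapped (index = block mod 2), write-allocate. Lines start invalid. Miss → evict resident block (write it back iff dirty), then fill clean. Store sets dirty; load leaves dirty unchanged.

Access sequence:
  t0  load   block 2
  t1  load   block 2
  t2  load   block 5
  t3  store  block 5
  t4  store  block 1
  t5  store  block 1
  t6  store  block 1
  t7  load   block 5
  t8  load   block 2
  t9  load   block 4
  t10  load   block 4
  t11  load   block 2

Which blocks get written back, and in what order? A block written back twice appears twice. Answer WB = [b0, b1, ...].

  0 | R B2 → L0 miss [-]
  1 | R B2 → L0 hit [-]
  2 | R B5 → L1 miss [-]
  3 | W B5 → L1 hit [D]
  4 | W B1 → L1 miss wb→B5 [D]
  5 | W B1 → L1 hit [D]
  6 | W B1 → L1 hit [D]
  7 | R B5 → L1 miss wb→B1 [-]
  8 | R B2 → L0 hit [-]
  9 | R B4 → L0 miss [-]
  10 | R B4 → L0 hit [-]
  11 | R B2 → L0 miss [-]

WB = [5, 1]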